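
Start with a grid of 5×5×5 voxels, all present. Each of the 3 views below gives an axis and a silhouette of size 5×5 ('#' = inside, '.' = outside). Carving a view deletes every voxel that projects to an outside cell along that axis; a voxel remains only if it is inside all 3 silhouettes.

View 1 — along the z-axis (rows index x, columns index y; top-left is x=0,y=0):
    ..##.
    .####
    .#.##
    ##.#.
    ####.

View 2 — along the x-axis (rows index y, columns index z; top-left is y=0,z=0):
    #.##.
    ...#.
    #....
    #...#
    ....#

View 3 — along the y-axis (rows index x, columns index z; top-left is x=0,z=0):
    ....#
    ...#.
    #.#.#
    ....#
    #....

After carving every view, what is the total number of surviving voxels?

voxel count = 9

start: 5×5×5 = 125 voxels
after view 1 [z-axis, 16 of 25 cells solid] → remaining = 80
after view 2 [x-axis, 8 of 25 cells solid] → remaining = 25
after view 3 [y-axis, 7 of 25 cells solid] → remaining = 9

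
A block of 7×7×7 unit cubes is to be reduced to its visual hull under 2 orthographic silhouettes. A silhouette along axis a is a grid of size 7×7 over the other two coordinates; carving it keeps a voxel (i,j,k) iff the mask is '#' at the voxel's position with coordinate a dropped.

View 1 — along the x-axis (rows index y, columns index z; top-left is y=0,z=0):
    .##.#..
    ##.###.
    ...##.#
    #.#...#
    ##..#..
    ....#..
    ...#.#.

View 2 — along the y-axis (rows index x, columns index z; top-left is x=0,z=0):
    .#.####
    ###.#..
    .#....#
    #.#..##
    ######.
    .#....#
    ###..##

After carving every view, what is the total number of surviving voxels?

full grid |V| = 343
[1] x-view keeps 20 columns → grid now 140
[2] y-view keeps 28 columns → grid now 77

|visual hull| = 77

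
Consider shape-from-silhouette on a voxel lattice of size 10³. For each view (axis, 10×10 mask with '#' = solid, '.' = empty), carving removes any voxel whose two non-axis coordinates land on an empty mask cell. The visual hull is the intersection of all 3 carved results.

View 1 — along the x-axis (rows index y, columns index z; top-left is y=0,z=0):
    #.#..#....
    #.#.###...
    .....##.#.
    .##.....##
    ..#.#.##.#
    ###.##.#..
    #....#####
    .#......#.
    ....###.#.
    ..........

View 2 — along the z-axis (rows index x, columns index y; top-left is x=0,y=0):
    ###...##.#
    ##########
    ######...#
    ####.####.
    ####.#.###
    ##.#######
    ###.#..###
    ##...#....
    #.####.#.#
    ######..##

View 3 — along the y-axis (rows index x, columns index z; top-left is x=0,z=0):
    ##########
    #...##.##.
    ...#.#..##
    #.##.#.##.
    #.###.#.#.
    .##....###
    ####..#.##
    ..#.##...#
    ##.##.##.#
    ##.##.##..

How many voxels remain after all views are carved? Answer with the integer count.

remaining voxels: 155

start: 10×10×10 = 1000 voxels
[1] x-view keeps 38 columns → grid now 380
[2] z-view keeps 73 columns → grid now 267
[3] y-view keeps 60 columns → grid now 155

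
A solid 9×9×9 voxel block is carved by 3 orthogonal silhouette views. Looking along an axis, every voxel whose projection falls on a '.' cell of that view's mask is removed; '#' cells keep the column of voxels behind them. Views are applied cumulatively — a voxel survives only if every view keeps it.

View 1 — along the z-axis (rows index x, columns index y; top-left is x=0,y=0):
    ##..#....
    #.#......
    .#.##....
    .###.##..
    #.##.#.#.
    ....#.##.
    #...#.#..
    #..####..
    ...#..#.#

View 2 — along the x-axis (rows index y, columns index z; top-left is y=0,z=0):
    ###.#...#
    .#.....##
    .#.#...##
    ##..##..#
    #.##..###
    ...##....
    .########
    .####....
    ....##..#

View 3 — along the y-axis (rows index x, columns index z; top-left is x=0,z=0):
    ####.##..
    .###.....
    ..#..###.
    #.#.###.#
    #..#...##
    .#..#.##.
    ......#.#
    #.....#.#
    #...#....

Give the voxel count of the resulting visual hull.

before carving: 729 voxels (9×9×9)
  1. axis=2 (XY plane), |mask|=32  ⇒  voxels=288
  2. axis=0 (YZ plane), |mask|=40  ⇒  voxels=158
  3. axis=1 (XZ plane), |mask|=34  ⇒  voxels=64

remaining voxels: 64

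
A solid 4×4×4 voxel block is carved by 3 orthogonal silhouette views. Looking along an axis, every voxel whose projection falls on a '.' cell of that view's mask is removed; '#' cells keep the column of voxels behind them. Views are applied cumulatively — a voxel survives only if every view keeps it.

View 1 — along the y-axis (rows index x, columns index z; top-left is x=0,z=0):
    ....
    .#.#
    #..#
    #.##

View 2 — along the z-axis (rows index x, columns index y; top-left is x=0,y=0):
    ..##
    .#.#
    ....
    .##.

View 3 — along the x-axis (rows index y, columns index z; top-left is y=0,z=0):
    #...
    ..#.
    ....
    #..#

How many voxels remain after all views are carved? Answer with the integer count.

remaining voxels: 2

before carving: 64 voxels (4×4×4)
after view 1 [y-axis, 7 of 16 cells solid] → remaining = 28
after view 2 [z-axis, 6 of 16 cells solid] → remaining = 10
after view 3 [x-axis, 4 of 16 cells solid] → remaining = 2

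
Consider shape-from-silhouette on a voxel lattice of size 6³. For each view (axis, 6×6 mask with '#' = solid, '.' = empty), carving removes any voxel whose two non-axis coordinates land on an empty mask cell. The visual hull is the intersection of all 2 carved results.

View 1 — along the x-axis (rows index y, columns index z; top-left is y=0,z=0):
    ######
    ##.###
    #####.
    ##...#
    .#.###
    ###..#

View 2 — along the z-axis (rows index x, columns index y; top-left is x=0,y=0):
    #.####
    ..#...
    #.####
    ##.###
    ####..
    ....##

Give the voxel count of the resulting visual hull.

start: 6×6×6 = 216 voxels
  1. axis=0 (YZ plane), |mask|=27  ⇒  voxels=162
  2. axis=2 (XY plane), |mask|=22  ⇒  voxels=98

|visual hull| = 98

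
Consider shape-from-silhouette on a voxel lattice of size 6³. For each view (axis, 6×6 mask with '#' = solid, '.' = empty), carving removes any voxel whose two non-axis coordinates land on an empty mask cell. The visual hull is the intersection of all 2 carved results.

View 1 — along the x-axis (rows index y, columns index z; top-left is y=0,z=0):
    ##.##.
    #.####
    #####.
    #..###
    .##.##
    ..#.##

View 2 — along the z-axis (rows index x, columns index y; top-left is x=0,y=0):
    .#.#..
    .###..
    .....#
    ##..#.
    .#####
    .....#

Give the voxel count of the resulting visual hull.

start: 6×6×6 = 216 voxels
step 1: project along x, AND mask (25/36) → |grid| = 150
step 2: project along z, AND mask (15/36) → |grid| = 63

|visual hull| = 63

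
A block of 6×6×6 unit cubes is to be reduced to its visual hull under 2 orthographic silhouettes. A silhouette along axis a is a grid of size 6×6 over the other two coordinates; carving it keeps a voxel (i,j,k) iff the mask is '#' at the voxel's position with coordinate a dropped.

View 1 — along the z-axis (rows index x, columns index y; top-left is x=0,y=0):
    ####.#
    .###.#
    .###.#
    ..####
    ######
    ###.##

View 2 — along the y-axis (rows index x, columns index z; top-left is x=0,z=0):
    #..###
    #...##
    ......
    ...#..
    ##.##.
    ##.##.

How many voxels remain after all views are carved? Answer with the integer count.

voxel count = 80

full grid |V| = 216
V1 z: intersect with XY mask (28 set) -- 168 left
V2 y: intersect with XZ mask (16 set) -- 80 left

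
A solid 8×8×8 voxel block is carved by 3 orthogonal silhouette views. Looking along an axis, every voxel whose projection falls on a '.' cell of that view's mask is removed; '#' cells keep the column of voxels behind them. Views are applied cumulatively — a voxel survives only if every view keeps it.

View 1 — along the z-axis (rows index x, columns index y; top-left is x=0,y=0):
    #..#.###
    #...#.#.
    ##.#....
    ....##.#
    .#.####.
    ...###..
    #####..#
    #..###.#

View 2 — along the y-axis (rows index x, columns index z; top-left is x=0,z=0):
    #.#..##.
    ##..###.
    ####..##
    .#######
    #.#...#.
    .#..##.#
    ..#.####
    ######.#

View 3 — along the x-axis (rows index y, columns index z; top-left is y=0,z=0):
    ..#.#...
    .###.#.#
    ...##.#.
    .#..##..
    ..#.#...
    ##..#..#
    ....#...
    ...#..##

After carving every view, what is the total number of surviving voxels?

57 voxels

full grid |V| = 512
[1] z-view keeps 33 columns → grid now 264
[2] y-view keeps 41 columns → grid now 166
[3] x-view keeps 23 columns → grid now 57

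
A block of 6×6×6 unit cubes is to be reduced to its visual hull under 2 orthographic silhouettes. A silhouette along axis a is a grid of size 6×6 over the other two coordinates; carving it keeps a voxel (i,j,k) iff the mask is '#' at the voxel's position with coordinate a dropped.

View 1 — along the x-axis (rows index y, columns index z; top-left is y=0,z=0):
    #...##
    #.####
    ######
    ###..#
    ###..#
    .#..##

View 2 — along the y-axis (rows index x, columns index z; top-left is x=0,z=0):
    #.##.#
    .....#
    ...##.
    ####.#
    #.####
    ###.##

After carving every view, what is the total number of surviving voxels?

remaining voxels: 94

start: 6×6×6 = 216 voxels
step 1: project along x, AND mask (25/36) → |grid| = 150
step 2: project along y, AND mask (22/36) → |grid| = 94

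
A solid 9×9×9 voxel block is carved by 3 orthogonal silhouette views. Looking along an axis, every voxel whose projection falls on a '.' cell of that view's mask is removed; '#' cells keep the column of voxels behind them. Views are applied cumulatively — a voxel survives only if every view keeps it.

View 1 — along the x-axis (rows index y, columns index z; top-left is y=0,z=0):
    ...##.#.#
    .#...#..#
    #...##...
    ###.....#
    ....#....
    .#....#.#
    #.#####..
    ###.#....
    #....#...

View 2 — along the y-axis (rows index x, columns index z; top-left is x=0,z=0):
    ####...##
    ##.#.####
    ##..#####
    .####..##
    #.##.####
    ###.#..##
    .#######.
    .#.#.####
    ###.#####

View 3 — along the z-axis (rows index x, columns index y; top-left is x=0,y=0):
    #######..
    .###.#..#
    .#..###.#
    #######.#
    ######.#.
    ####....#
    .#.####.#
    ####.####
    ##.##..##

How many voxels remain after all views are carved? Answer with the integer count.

before carving: 729 voxels (9×9×9)
  1. axis=0 (YZ plane), |mask|=30  ⇒  voxels=270
  2. axis=1 (XZ plane), |mask|=60  ⇒  voxels=191
  3. axis=2 (XY plane), |mask|=57  ⇒  voxels=127

|visual hull| = 127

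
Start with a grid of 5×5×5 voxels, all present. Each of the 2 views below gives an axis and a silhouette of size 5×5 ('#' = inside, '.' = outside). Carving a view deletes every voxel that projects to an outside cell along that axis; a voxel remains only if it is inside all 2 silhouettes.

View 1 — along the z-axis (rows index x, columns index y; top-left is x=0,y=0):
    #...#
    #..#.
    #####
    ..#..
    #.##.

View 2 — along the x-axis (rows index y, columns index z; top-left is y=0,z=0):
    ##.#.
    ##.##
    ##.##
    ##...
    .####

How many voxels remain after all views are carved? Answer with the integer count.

|visual hull| = 42

before carving: 125 voxels (5×5×5)
step 1: project along z, AND mask (13/25) → |grid| = 65
step 2: project along x, AND mask (17/25) → |grid| = 42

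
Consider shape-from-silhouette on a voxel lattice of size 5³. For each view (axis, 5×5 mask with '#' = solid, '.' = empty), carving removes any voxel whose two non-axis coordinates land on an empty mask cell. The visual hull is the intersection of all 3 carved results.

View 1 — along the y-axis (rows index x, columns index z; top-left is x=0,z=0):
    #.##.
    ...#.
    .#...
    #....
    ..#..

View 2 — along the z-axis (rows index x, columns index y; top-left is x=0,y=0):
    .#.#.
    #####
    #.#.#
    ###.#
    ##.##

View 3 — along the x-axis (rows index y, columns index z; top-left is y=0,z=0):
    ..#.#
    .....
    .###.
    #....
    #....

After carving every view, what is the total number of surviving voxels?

before carving: 125 voxels (5×5×5)
step 1: project along y, AND mask (7/25) → |grid| = 35
step 2: project along z, AND mask (18/25) → |grid| = 22
step 3: project along x, AND mask (7/25) → |grid| = 5

|visual hull| = 5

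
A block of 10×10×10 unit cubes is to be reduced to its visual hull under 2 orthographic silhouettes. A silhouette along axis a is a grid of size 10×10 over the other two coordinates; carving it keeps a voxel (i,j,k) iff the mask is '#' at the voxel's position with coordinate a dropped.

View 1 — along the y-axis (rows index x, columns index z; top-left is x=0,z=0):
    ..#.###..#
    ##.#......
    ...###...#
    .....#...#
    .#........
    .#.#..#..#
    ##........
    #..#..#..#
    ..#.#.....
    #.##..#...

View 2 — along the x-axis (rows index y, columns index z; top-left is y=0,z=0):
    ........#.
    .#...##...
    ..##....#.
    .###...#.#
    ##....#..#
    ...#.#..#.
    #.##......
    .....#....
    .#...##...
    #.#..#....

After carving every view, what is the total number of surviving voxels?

full grid |V| = 1000
[1] y-view keeps 31 columns → grid now 310
[2] x-view keeps 29 columns → grid now 97

|visual hull| = 97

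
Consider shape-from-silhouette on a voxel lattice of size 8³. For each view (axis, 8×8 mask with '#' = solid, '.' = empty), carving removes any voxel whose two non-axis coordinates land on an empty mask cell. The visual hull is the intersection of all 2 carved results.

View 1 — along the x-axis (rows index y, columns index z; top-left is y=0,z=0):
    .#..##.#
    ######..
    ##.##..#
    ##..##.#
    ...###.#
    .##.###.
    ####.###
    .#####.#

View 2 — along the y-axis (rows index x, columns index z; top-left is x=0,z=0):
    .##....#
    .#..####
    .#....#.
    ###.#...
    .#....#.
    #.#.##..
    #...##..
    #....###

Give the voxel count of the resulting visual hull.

start: 8×8×8 = 512 voxels
carve view 1 (along x, YZ-mask fill 42/64): 336 voxels remain
carve view 2 (along y, XZ-mask fill 27/64): 145 voxels remain

|visual hull| = 145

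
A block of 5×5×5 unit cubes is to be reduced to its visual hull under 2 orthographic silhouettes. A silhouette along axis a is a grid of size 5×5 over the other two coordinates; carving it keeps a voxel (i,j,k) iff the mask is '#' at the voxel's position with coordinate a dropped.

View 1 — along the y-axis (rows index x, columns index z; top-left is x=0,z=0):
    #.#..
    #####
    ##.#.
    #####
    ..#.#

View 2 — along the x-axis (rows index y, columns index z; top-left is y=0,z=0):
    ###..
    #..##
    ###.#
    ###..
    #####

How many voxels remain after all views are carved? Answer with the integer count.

remaining voxels: 63

start: 5×5×5 = 125 voxels
[1] y-view keeps 17 columns → grid now 85
[2] x-view keeps 18 columns → grid now 63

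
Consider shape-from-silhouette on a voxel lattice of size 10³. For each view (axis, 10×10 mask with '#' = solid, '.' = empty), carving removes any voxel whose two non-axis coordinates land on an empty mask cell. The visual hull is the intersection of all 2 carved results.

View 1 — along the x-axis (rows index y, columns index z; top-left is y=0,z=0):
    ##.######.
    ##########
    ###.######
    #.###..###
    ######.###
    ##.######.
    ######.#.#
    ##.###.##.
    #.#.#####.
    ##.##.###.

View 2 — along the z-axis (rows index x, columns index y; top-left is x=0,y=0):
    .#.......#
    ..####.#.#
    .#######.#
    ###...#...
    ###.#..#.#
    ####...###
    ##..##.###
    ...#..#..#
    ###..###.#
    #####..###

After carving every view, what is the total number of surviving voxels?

|visual hull| = 468

initial block: 10^3 = 1000
  1. axis=0 (YZ plane), |mask|=80  ⇒  voxels=800
  2. axis=2 (XY plane), |mask|=58  ⇒  voxels=468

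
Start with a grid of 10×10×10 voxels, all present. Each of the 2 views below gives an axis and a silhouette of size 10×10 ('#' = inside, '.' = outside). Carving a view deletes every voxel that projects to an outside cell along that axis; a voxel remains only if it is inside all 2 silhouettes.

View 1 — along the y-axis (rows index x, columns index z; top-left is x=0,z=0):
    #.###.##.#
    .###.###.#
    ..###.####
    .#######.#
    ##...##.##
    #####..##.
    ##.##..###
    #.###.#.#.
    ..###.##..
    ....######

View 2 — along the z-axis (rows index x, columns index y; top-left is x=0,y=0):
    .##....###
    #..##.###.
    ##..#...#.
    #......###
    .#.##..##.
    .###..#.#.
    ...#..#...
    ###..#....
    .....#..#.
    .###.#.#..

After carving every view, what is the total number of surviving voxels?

voxel count = 280

initial block: 10^3 = 1000
  1. axis=1 (XZ plane), |mask|=66  ⇒  voxels=660
  2. axis=2 (XY plane), |mask|=42  ⇒  voxels=280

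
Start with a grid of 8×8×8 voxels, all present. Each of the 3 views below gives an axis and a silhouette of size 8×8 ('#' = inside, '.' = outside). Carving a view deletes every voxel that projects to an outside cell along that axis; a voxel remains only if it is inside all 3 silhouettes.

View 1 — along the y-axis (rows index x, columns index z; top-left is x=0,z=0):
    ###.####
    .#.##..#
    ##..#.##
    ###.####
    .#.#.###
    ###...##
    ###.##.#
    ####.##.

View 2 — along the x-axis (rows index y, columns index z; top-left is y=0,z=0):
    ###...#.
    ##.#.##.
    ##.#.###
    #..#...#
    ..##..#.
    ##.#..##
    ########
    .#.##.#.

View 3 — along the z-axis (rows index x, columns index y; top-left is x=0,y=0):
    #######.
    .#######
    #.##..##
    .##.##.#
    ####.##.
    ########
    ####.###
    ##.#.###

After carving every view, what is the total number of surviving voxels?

remaining voxels: 176

initial block: 8^3 = 512
[1] y-view keeps 45 columns → grid now 360
[2] x-view keeps 38 columns → grid now 215
[3] z-view keeps 51 columns → grid now 176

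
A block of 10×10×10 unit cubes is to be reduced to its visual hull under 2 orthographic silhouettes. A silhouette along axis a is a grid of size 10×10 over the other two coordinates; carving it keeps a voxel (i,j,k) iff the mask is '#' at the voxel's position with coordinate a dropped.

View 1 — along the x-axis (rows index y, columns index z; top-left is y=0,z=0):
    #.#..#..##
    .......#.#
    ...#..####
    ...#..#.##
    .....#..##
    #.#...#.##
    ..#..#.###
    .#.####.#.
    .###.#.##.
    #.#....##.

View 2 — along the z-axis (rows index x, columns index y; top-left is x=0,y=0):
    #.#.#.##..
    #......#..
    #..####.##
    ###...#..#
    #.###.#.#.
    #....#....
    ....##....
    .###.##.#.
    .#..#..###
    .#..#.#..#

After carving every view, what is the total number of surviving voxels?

|visual hull| = 196

before carving: 1000 voxels (10×10×10)
[1] x-view keeps 45 columns → grid now 450
[2] z-view keeps 44 columns → grid now 196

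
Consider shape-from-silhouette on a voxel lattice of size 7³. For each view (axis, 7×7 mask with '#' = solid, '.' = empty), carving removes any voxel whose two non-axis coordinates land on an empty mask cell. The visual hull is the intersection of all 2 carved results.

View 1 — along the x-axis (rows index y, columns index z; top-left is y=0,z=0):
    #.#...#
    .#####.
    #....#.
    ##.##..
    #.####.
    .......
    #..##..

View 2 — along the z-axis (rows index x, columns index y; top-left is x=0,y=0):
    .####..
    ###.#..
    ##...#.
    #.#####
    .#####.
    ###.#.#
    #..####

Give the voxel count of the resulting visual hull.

before carving: 343 voxels (7×7×7)
V1 x: intersect with YZ mask (22 set) -- 154 left
V2 z: intersect with XY mask (32 set) -- 105 left

remaining voxels: 105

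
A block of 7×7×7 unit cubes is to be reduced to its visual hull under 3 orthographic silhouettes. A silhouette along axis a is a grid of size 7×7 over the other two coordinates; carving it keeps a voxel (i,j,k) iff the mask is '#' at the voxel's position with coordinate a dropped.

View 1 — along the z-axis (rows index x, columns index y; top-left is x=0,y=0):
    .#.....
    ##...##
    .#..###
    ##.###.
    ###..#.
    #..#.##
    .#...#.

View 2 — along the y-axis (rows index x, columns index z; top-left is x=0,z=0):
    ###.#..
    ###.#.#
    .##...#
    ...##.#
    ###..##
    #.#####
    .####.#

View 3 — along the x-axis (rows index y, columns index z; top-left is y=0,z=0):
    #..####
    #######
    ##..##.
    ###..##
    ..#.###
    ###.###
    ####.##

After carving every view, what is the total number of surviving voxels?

voxel count = 87

start: 7×7×7 = 343 voxels
[1] z-view keeps 24 columns → grid now 168
[2] y-view keeps 31 columns → grid now 105
[3] x-view keeps 37 columns → grid now 87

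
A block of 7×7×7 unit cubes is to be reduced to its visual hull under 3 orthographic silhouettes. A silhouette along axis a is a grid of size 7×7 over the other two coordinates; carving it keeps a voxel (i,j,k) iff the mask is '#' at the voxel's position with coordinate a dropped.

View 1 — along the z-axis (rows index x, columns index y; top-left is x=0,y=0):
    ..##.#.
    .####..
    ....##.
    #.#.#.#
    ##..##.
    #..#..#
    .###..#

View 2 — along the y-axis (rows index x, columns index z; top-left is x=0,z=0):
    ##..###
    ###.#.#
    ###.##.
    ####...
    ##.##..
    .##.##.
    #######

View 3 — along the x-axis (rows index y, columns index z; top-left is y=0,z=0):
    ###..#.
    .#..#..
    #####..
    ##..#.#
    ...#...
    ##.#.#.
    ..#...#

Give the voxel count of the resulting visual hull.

|visual hull| = 59

full grid |V| = 343
  1. axis=2 (XY plane), |mask|=24  ⇒  voxels=168
  2. axis=1 (XZ plane), |mask|=34  ⇒  voxels=117
  3. axis=0 (YZ plane), |mask|=22  ⇒  voxels=59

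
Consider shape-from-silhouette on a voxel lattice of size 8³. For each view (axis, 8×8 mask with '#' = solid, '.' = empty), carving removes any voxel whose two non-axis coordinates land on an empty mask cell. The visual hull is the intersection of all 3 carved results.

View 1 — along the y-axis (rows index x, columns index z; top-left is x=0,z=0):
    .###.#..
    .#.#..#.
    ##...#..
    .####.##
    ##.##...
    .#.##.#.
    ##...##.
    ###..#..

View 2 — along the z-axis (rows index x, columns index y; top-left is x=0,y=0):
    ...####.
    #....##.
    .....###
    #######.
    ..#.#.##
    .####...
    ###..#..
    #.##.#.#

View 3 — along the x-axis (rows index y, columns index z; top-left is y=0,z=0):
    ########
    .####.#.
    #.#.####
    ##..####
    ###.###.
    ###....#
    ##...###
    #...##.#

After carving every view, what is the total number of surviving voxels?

|visual hull| = 98

initial block: 8^3 = 512
  1. axis=1 (XZ plane), |mask|=32  ⇒  voxels=256
  2. axis=2 (XY plane), |mask|=34  ⇒  voxels=144
  3. axis=0 (YZ plane), |mask|=44  ⇒  voxels=98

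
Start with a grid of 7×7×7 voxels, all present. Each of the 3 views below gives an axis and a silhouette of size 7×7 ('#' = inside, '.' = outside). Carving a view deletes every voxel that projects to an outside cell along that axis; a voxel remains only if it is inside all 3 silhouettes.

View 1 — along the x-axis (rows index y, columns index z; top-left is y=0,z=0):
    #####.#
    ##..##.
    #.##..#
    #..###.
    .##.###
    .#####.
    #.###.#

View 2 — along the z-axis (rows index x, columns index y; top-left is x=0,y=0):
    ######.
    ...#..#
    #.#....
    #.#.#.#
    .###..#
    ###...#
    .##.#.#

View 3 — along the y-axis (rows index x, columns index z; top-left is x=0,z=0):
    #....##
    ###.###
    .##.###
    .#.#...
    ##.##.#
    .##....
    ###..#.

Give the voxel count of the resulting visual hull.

initial block: 7^3 = 343
V1 x: intersect with YZ mask (33 set) -- 231 left
V2 z: intersect with XY mask (26 set) -- 121 left
V3 y: intersect with XZ mask (27 set) -- 57 left

57 voxels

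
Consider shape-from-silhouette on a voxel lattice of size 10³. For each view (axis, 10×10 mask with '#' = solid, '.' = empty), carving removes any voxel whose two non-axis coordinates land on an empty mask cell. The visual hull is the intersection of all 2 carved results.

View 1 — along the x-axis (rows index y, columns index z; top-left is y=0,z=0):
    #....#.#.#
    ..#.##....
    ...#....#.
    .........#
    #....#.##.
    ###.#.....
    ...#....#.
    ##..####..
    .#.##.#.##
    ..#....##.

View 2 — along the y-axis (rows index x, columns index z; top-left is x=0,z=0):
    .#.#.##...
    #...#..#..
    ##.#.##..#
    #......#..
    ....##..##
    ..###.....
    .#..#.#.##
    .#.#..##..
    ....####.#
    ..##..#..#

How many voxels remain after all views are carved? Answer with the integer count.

before carving: 1000 voxels (10×10×10)
carve view 1 (along x, YZ-mask fill 35/100): 350 voxels remain
carve view 2 (along y, XZ-mask fill 40/100): 134 voxels remain

voxel count = 134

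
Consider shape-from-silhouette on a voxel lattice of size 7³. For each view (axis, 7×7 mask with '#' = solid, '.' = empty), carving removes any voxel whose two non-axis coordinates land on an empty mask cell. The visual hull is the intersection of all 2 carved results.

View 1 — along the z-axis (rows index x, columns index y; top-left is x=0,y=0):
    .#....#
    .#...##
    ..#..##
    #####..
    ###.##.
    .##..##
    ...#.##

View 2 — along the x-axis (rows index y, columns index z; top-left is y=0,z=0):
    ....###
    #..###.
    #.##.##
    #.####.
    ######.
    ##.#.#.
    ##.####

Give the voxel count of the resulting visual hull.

initial block: 7^3 = 343
[1] z-view keeps 25 columns → grid now 175
[2] x-view keeps 33 columns → grid now 118

118 voxels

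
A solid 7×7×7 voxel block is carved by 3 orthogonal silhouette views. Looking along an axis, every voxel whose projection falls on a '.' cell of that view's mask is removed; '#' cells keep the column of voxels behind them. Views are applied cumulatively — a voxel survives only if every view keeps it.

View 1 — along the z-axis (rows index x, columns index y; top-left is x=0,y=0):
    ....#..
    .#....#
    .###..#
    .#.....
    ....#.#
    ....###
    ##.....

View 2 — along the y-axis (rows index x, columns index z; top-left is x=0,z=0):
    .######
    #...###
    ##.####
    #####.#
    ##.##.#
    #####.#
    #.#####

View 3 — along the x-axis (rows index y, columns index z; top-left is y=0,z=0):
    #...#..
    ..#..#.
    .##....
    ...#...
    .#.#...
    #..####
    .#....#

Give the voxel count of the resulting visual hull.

26 voxels

full grid |V| = 343
  1. axis=2 (XY plane), |mask|=15  ⇒  voxels=105
  2. axis=1 (XZ plane), |mask|=39  ⇒  voxels=84
  3. axis=0 (YZ plane), |mask|=16  ⇒  voxels=26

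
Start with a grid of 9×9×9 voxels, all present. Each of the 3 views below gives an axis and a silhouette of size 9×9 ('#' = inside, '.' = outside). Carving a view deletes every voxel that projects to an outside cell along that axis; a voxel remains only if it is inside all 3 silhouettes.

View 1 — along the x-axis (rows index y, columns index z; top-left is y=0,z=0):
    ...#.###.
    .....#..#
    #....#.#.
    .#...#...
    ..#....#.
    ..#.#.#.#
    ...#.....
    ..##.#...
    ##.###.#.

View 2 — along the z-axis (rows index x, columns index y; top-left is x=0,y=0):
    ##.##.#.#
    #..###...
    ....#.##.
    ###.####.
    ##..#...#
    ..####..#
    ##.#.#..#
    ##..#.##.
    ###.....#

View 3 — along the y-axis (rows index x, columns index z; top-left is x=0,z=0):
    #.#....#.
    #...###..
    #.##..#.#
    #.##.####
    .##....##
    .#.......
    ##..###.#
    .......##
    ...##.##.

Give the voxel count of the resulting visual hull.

|visual hull| = 63

full grid |V| = 729
carve view 1 (along x, YZ-mask fill 27/81): 243 voxels remain
carve view 2 (along z, XY-mask fill 43/81): 130 voxels remain
carve view 3 (along y, XZ-mask fill 36/81): 63 voxels remain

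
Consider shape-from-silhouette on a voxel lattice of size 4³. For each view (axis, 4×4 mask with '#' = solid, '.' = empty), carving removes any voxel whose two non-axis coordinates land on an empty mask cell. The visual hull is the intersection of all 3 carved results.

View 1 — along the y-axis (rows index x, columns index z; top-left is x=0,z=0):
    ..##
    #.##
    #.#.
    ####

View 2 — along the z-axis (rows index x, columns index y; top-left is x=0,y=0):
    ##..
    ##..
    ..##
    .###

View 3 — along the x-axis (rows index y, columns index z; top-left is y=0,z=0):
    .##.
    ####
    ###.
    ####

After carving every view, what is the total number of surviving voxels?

initial block: 4^3 = 64
[1] y-view keeps 11 columns → grid now 44
[2] z-view keeps 9 columns → grid now 26
[3] x-view keeps 13 columns → grid now 22

22 voxels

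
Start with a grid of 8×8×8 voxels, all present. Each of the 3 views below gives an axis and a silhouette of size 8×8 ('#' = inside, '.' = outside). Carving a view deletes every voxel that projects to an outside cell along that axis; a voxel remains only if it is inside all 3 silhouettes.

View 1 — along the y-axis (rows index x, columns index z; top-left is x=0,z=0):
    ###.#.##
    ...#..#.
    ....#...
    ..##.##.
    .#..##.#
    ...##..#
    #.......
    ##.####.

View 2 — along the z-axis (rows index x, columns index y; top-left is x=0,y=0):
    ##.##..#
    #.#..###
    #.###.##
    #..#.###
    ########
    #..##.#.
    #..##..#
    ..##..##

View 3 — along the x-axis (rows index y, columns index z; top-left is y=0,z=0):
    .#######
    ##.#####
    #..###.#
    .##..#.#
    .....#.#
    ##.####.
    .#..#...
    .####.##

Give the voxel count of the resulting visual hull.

voxel count = 84

start: 8×8×8 = 512 voxels
after view 1 [y-axis, 27 of 64 cells solid] → remaining = 216
after view 2 [z-axis, 41 of 64 cells solid] → remaining = 138
after view 3 [x-axis, 39 of 64 cells solid] → remaining = 84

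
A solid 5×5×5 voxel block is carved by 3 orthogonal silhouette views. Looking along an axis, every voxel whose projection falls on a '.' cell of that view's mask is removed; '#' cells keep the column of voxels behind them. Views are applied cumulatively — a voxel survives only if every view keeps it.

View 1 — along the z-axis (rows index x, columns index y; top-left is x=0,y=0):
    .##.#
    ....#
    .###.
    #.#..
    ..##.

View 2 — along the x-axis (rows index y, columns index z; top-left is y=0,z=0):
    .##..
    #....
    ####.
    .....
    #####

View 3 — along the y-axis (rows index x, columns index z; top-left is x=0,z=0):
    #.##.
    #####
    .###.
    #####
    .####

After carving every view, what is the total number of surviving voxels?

initial block: 5^3 = 125
V1 z: intersect with XY mask (11 set) -- 55 left
V2 x: intersect with YZ mask (12 set) -- 30 left
V3 y: intersect with XZ mask (20 set) -- 24 left

24 voxels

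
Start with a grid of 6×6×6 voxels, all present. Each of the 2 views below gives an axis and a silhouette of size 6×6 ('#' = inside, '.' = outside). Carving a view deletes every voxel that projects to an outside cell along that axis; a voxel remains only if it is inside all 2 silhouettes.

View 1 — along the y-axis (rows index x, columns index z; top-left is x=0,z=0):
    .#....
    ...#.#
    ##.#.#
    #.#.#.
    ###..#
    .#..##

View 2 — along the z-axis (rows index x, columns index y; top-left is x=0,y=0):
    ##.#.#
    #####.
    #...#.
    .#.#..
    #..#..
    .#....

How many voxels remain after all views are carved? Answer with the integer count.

full grid |V| = 216
V1 y: intersect with XZ mask (17 set) -- 102 left
V2 z: intersect with XY mask (16 set) -- 39 left

|visual hull| = 39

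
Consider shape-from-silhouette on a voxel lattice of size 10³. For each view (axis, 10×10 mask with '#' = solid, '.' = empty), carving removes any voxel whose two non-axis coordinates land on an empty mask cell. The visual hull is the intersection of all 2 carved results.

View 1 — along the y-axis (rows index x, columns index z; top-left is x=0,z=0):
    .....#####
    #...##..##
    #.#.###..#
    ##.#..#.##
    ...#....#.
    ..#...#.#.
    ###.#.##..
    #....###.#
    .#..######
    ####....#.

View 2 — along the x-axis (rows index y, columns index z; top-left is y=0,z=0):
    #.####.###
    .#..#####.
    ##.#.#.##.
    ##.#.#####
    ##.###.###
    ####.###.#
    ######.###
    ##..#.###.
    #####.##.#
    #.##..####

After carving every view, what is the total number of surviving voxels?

before carving: 1000 voxels (10×10×10)
step 1: project along y, AND mask (50/100) → |grid| = 500
step 2: project along x, AND mask (74/100) → |grid| = 369

|visual hull| = 369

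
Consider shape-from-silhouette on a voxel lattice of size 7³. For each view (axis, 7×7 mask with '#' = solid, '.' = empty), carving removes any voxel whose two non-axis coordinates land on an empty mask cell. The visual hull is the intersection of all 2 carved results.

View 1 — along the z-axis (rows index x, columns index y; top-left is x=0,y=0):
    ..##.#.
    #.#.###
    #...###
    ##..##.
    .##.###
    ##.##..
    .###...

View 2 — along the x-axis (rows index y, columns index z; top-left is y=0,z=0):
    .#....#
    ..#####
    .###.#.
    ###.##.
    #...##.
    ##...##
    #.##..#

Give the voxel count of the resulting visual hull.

start: 7×7×7 = 343 voxels
after view 1 [z-axis, 28 of 49 cells solid] → remaining = 196
after view 2 [x-axis, 27 of 49 cells solid] → remaining = 106

remaining voxels: 106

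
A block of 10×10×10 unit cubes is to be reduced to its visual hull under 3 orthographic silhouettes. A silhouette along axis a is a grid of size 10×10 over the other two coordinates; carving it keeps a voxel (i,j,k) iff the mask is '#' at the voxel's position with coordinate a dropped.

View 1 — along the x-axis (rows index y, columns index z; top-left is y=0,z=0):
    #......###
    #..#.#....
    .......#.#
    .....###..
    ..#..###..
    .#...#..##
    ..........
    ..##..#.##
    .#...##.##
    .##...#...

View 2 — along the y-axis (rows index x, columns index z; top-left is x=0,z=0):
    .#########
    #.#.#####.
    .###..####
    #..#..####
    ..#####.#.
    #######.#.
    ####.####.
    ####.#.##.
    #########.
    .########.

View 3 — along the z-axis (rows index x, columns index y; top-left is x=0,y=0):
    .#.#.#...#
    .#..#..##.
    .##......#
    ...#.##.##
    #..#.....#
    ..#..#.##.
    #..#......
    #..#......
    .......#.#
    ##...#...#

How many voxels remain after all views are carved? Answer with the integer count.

before carving: 1000 voxels (10×10×10)
carve view 1 (along x, YZ-mask fill 33/100): 330 voxels remain
carve view 2 (along y, XZ-mask fill 75/100): 250 voxels remain
carve view 3 (along z, XY-mask fill 33/100): 82 voxels remain

|visual hull| = 82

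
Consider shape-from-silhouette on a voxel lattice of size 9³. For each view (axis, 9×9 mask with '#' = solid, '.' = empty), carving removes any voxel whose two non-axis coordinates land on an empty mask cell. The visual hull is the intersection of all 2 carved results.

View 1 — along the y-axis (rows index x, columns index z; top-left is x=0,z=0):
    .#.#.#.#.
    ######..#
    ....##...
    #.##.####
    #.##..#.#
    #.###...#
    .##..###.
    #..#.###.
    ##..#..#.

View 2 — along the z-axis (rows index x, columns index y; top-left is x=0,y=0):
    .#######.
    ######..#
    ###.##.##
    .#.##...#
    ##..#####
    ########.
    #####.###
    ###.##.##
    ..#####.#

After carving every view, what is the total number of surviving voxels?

before carving: 729 voxels (9×9×9)
[1] y-view keeps 44 columns → grid now 396
[2] z-view keeps 61 columns → grid now 293

voxel count = 293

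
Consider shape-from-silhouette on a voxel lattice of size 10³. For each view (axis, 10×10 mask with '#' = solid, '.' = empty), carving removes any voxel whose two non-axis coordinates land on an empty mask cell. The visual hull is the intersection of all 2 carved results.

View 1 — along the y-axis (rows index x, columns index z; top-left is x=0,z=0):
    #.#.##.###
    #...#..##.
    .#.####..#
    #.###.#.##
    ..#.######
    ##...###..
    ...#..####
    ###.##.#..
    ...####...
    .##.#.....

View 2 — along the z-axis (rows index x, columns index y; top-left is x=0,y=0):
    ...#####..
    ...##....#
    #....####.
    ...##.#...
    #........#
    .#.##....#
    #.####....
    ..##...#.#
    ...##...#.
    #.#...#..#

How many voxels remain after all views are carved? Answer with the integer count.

|visual hull| = 205

initial block: 10^3 = 1000
carve view 1 (along y, XZ-mask fill 54/100): 540 voxels remain
carve view 2 (along z, XY-mask fill 38/100): 205 voxels remain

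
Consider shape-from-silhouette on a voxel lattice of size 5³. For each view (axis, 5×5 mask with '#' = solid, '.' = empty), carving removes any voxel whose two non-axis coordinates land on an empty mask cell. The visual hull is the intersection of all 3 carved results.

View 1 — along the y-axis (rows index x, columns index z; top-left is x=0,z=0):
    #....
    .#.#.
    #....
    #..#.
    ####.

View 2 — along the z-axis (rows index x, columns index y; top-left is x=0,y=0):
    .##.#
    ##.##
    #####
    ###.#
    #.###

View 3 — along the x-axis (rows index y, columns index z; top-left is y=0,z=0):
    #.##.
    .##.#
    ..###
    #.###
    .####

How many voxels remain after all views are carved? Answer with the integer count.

remaining voxels: 22

before carving: 125 voxels (5×5×5)
after view 1 [y-axis, 10 of 25 cells solid] → remaining = 50
after view 2 [z-axis, 20 of 25 cells solid] → remaining = 40
after view 3 [x-axis, 17 of 25 cells solid] → remaining = 22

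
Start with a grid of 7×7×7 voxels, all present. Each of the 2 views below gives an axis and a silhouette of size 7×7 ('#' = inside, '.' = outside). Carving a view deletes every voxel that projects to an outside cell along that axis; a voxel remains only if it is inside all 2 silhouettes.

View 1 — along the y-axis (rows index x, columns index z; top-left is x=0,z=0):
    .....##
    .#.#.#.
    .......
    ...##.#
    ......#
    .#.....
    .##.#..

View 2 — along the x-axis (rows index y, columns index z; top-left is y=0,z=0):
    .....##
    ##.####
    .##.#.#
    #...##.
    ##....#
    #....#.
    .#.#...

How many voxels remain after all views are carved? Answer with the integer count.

initial block: 7^3 = 343
after view 1 [y-axis, 13 of 49 cells solid] → remaining = 91
after view 2 [x-axis, 22 of 49 cells solid] → remaining = 43

43 voxels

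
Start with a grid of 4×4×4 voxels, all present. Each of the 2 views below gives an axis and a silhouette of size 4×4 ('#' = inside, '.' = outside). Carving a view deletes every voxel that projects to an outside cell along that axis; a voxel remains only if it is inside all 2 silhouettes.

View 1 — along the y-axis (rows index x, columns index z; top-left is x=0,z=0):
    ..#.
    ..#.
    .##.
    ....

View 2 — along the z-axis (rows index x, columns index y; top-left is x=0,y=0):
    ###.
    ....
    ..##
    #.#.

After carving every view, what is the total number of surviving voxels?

|visual hull| = 7

start: 4×4×4 = 64 voxels
after view 1 [y-axis, 4 of 16 cells solid] → remaining = 16
after view 2 [z-axis, 7 of 16 cells solid] → remaining = 7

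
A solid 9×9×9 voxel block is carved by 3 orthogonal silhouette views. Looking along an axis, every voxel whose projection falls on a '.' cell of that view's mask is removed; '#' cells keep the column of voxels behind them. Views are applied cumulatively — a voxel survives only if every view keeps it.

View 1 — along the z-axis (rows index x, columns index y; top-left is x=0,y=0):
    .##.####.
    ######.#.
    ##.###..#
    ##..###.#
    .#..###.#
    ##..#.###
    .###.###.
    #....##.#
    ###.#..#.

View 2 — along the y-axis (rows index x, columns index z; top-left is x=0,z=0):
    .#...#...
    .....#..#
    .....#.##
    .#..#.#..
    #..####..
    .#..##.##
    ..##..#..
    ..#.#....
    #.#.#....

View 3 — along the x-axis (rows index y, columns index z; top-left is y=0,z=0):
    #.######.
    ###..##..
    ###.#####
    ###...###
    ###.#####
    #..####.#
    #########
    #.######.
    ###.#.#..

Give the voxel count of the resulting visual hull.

before carving: 729 voxels (9×9×9)
V1 z: intersect with XY mask (51 set) -- 459 left
V2 y: intersect with XZ mask (28 set) -- 158 left
V3 x: intersect with YZ mask (61 set) -- 120 left

remaining voxels: 120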